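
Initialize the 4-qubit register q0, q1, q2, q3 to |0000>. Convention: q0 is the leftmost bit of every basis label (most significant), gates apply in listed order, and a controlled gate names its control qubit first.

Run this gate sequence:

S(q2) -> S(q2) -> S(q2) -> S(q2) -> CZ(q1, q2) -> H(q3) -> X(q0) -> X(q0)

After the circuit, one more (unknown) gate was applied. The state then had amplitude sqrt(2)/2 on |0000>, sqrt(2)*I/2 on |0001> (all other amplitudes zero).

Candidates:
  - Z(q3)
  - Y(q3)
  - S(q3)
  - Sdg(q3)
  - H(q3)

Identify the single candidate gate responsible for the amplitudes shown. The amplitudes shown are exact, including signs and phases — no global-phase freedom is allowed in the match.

It was S(q3) that produced the state shown. Key observation: steps 1-4 multiply out to the identity, so the circuit reduces to the remaining gates.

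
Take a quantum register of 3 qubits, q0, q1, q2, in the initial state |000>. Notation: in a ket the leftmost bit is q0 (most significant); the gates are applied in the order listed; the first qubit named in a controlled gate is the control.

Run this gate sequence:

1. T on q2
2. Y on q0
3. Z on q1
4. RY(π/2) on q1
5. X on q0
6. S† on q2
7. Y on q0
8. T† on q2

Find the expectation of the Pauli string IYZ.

The expectation value of IYZ is 0.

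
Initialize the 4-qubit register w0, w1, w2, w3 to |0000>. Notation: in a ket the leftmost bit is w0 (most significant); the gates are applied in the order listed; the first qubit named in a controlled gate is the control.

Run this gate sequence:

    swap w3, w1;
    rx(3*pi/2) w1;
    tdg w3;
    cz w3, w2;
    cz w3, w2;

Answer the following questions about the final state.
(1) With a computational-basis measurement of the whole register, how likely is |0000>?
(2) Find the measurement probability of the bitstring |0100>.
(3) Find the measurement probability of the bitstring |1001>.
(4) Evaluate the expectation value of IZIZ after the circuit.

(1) A full measurement returns |0000> with probability 1/2.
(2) The probability of measuring |0100> is 1/2.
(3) A full measurement returns |1001> with probability 0.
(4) The observable IZIZ averages to 0.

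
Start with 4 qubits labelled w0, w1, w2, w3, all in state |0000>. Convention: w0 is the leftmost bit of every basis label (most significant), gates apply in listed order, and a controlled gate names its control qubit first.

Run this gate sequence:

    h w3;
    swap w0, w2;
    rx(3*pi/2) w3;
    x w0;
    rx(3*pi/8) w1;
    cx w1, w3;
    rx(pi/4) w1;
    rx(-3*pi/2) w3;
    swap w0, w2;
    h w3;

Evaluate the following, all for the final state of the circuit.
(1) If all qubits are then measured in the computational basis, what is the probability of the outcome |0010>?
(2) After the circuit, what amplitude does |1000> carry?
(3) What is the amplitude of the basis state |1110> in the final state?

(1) The probability of measuring |0010> is -2*sqrt(1/2 - sqrt(2)/4)*sqrt(sqrt(2)/4 + 1/2)*sin(3*pi/16)*cos(3*pi/16) - sqrt(2)*sin(3*pi/16)**2/4 + sin(3*pi/16)**2/2 + sqrt(2)*cos(3*pi/16)**2/4 + cos(3*pi/16)**2/2.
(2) The final state's coefficient on |1000> equals 0.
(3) The final state's coefficient on |1110> equals 0.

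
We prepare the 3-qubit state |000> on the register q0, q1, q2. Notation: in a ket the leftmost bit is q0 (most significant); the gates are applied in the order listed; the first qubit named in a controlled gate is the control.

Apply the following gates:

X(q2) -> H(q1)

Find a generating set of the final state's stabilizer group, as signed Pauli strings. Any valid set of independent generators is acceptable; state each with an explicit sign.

The final state is stabilized by the group generated by +IXI, +ZII, -IIZ; other independent generating sets are equally valid.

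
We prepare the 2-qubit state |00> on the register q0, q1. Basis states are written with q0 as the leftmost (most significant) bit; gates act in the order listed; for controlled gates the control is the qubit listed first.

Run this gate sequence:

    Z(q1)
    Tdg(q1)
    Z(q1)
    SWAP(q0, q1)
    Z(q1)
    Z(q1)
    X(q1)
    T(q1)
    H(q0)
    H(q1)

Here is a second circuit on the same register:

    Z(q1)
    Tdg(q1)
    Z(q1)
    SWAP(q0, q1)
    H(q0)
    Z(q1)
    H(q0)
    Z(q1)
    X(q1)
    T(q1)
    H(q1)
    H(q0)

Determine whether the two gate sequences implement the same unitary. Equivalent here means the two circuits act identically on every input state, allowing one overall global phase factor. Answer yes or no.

Yes, they are equivalent — the unitaries differ by at most a global phase.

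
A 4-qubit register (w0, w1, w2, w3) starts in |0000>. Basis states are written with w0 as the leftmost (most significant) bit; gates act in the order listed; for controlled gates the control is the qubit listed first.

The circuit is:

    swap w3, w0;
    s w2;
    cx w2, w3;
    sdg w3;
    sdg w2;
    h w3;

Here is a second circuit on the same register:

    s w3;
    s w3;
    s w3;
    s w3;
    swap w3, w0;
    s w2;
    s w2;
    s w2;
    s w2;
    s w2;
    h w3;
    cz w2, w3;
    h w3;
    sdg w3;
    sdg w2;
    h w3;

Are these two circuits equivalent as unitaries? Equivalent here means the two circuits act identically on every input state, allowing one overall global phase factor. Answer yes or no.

Yes: on every input state the two circuits agree up to one overall phase factor.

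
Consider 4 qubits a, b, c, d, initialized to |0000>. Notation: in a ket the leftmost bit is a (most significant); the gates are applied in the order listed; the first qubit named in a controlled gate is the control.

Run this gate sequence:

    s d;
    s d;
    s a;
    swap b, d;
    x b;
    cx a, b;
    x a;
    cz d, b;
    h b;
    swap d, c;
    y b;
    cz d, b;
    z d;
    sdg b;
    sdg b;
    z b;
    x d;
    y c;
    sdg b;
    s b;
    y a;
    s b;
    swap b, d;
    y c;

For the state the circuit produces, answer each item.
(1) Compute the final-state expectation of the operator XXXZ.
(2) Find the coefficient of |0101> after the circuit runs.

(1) In the final state, XXXZ has expectation 0.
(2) The amplitude on |0101> is sqrt(2)*I/2.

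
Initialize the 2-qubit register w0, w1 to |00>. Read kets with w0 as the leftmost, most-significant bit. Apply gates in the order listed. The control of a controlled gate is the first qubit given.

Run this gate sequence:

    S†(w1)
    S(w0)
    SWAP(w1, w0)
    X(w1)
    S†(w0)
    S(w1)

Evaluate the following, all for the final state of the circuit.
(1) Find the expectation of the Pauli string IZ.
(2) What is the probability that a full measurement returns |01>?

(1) The expectation value of IZ is -1.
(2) Outcome |01> occurs with probability 1.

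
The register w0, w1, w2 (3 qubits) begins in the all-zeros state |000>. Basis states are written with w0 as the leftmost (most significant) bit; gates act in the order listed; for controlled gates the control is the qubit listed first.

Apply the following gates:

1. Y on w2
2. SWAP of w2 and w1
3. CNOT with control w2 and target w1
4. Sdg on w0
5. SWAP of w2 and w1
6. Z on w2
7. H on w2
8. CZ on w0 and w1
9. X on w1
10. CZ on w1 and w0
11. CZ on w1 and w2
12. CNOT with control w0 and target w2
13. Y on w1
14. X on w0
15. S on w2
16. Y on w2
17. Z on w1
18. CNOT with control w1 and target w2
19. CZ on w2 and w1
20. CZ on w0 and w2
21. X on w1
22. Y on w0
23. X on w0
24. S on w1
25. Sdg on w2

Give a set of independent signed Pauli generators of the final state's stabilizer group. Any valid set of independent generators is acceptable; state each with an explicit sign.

The final state is stabilized by the group generated by -IIX, -ZII, -IZI; other independent generating sets are equally valid.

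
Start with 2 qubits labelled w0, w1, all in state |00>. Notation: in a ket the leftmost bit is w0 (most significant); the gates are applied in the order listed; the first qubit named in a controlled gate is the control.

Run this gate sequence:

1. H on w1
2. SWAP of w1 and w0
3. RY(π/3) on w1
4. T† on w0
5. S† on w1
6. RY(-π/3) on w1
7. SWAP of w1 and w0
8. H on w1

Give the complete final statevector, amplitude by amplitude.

The resulting statevector has amplitude 3/8 - 3*exp(3*I*pi/4)/8 - I/8 - exp(I*pi/4)/8 on |00>, 3/8 - I/8 + exp(I*pi/4)/8 + 3*exp(3*I*pi/4)/8 on |01>, sqrt(3)*(-1 - I - exp(I*pi/4) + exp(3*I*pi/4))/8 on |10>, sqrt(3)*(-1 - I - exp(3*I*pi/4) + exp(I*pi/4))/8 on |11>.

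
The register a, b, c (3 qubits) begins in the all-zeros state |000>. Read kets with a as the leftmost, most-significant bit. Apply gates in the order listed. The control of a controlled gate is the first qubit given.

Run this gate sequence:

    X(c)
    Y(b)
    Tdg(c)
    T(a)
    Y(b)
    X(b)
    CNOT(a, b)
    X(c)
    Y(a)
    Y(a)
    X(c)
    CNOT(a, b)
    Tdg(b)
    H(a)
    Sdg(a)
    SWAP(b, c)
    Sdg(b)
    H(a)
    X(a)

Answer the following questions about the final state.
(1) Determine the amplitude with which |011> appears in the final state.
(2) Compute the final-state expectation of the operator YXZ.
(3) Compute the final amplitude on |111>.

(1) The final state's coefficient on |011> equals -1/2 - I/2. Key observation: steps 7-12 multiply out to the identity, so the circuit reduces to the remaining gates.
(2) The expectation value of YXZ is 0.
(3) |111> carries amplitude -1/2 + I/2 in the final state.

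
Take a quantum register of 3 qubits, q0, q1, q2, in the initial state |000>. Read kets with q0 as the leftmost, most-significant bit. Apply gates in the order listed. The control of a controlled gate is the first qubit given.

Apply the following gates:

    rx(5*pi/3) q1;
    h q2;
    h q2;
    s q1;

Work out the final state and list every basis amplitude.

After the circuit, the state carries amplitude -sqrt(3)/2 on |000>, 1/2 on |010>, and 0 on every other basis state. Key observation: gates 2-3 undo each other exactly, leaving only the rest of the circuit to track.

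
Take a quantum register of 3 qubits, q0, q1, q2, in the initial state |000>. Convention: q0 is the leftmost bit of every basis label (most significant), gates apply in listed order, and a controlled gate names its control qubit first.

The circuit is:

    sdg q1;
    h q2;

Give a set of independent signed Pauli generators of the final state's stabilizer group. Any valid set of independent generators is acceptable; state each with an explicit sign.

One valid set of independent stabilizer generators is +IIX, +ZII, +IZI (any independent generating set of the same group is equally correct).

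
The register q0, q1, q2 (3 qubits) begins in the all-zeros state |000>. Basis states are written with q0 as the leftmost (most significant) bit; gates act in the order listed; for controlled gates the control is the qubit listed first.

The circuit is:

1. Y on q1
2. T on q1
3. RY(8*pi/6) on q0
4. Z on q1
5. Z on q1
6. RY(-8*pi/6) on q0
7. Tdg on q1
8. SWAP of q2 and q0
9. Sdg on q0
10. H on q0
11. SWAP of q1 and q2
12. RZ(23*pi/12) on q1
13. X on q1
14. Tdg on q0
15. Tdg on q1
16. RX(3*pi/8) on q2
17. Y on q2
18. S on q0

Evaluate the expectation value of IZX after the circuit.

The expectation value of IZX is 0. Key observation: the block from step 2 through step 7 cancels to the identity and can be dropped.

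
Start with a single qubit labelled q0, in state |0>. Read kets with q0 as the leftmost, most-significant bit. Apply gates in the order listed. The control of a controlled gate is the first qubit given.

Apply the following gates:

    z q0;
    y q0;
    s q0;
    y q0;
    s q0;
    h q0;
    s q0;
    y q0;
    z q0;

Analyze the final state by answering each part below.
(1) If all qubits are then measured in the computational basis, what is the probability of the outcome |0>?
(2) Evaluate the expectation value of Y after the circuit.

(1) Outcome |0> occurs with probability 1/2.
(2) In the final state, Y has expectation -1.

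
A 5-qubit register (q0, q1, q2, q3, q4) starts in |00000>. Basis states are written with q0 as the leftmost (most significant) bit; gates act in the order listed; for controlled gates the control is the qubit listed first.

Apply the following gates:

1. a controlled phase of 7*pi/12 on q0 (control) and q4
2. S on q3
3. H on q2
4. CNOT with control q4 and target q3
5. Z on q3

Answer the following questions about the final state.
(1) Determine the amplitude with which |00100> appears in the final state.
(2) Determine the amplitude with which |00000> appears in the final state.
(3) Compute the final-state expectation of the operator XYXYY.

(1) The final state's coefficient on |00100> equals sqrt(2)/2.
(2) The amplitude on |00000> is sqrt(2)/2.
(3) The observable XYXYY averages to 0.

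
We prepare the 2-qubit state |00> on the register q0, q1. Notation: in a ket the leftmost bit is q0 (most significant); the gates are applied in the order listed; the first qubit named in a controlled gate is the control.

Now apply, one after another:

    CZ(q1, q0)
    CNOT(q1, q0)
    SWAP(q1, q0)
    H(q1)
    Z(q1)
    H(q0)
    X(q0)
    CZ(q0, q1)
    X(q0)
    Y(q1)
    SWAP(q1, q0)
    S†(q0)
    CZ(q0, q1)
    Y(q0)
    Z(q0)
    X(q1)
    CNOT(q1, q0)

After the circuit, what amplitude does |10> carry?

The amplitude on |10> is 1/2.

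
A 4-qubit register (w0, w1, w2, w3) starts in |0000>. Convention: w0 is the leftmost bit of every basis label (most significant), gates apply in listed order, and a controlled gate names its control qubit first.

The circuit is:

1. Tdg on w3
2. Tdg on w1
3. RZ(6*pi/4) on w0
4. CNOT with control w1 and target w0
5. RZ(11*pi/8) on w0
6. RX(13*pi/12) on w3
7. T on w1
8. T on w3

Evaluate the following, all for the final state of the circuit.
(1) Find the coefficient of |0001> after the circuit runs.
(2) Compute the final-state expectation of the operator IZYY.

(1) The amplitude on |0001> is -I*sqrt(1/2 - sqrt(2)/4)*exp(13*I*pi/16)/2 - sqrt(3)*I*sqrt(sqrt(2)/4 + 1/2)*exp(13*I*pi/16)/2.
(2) The expectation value of IZYY is 0.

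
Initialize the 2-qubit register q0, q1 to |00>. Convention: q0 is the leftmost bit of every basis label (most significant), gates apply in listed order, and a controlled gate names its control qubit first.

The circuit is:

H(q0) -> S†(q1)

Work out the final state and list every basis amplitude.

After the circuit, the state carries amplitude sqrt(2)/2 on |00>, 0 on |01>, sqrt(2)/2 on |10>, 0 on |11>.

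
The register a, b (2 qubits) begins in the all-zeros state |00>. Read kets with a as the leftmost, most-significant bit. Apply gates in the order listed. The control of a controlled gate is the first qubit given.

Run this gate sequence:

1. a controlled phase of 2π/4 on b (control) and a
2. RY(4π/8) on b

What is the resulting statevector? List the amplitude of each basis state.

The final amplitudes are sqrt(2)/2 on |00>, sqrt(2)/2 on |01>, 0 on |10>, 0 on |11>.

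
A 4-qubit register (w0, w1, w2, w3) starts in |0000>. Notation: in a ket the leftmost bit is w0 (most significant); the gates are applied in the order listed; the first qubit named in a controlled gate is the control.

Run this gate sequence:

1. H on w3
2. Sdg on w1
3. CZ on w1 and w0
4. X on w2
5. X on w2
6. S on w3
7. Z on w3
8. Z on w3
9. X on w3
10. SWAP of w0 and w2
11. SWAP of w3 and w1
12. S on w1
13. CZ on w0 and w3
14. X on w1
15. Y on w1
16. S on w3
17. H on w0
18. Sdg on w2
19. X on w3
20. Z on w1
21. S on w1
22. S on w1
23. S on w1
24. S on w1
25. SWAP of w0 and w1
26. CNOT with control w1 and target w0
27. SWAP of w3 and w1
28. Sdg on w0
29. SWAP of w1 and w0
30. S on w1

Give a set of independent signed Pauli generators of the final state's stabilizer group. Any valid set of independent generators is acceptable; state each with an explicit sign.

The final state is stabilized by the group generated by +IXII, +IIIX, -ZIII, +IIZI; other independent generating sets are equally valid.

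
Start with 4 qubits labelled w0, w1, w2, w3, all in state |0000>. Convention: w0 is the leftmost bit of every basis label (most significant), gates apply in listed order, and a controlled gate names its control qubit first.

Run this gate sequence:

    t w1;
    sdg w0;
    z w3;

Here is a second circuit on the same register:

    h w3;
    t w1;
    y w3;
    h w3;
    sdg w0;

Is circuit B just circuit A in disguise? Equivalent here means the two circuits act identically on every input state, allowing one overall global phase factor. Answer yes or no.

No — the two circuits implement different unitaries, even allowing a global phase.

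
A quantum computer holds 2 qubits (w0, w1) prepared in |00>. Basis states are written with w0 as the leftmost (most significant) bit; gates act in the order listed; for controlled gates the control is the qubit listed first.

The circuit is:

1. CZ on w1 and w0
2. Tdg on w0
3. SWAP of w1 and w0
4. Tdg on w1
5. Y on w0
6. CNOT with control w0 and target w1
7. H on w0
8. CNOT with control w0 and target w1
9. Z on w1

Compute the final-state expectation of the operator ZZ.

In the final state, ZZ has expectation -1.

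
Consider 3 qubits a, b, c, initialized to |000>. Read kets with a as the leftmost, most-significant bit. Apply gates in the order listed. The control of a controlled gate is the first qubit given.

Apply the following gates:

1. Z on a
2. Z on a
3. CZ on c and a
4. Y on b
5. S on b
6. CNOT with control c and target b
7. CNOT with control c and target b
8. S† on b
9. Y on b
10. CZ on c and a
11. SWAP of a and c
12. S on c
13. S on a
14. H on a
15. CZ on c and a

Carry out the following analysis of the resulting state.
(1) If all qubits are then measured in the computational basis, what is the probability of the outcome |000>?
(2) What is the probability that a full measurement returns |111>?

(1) A full measurement returns |000> with probability 1/2. Key observation: gates 3-10 undo each other exactly, leaving only the rest of the circuit to track.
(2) Outcome |111> occurs with probability 0.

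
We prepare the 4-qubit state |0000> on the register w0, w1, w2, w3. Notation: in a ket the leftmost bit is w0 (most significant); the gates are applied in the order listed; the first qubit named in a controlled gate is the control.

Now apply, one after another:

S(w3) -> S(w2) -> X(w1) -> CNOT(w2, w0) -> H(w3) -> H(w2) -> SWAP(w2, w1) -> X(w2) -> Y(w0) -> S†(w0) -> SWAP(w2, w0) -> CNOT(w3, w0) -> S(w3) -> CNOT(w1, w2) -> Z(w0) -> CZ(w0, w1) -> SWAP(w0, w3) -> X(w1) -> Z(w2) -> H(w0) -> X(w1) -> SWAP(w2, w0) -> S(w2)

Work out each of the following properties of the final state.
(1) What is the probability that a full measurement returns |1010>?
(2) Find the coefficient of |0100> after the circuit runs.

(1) Outcome |1010> occurs with probability 1/8.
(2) |0100> carries amplitude sqrt(2)/4 in the final state.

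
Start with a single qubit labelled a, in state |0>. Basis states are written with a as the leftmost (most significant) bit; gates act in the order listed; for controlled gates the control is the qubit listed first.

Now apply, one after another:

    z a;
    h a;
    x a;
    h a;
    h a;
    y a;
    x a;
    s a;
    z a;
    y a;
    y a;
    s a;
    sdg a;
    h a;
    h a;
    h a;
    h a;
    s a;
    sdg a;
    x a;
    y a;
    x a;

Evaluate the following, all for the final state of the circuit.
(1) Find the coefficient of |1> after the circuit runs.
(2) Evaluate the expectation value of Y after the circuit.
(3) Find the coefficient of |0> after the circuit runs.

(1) The amplitude on |1> is sqrt(2)/2. Key observation: gates 13-18 undo each other exactly, leaving only the rest of the circuit to track.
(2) In the final state, Y has expectation 1.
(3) |0> carries amplitude -sqrt(2)*I/2 in the final state.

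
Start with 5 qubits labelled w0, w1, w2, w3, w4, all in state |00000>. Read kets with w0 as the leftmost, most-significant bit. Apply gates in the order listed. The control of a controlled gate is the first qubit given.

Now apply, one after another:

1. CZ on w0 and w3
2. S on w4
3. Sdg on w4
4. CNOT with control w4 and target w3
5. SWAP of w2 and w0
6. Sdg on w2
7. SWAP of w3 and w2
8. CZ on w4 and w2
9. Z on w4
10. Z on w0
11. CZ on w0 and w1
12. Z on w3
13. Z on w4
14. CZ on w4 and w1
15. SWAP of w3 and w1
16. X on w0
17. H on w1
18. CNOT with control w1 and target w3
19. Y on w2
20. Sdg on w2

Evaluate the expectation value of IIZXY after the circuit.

In the final state, IIZXY has expectation 0.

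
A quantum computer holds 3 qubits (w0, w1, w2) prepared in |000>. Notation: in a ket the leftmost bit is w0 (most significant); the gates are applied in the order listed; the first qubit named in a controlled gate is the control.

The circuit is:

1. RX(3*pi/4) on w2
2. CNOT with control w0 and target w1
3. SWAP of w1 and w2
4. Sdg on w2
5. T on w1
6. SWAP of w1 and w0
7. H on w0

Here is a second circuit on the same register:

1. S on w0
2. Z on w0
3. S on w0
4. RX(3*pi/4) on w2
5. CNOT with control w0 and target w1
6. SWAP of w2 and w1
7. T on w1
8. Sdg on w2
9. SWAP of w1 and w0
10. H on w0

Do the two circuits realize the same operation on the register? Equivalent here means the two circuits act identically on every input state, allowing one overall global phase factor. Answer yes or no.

Yes — the two circuits implement the same unitary up to a global phase.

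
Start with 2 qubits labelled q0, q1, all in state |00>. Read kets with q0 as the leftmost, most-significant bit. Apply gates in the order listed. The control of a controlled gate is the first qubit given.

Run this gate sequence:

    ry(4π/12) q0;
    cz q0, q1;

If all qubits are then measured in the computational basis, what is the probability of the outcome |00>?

The probability of measuring |00> is 3/4.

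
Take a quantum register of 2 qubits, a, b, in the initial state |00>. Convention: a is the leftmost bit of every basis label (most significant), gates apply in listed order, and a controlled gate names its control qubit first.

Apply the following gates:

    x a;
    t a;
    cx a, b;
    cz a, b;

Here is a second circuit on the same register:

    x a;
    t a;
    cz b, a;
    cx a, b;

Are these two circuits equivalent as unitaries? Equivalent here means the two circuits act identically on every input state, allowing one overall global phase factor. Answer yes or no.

No: there is an input state on which the two circuits produce genuinely different outputs (not merely differing by a phase).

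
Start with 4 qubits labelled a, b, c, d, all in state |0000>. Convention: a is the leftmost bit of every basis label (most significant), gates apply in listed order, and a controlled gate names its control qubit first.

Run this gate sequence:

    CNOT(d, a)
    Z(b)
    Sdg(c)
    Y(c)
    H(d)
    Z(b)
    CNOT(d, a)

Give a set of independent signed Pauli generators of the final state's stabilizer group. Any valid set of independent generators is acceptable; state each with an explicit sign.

One valid set of independent stabilizer generators is +XIIX, +ZIIZ, +IZII, -IIZI (any independent generating set of the same group is equally correct).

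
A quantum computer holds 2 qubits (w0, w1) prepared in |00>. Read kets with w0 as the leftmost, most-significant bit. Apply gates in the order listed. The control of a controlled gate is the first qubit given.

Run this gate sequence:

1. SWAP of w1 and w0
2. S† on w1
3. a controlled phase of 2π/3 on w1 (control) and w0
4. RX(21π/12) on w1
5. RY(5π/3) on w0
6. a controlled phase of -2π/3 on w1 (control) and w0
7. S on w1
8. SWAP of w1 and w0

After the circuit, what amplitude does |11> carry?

The amplitude on |11> is -sqrt(2 - sqrt(2))*exp(I*pi/3)/4.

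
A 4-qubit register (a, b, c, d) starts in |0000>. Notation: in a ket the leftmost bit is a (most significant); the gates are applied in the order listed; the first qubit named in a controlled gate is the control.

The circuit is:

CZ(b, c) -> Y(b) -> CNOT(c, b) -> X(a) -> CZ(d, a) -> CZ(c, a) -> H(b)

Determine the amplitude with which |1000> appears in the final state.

The final state's coefficient on |1000> equals sqrt(2)*I/2.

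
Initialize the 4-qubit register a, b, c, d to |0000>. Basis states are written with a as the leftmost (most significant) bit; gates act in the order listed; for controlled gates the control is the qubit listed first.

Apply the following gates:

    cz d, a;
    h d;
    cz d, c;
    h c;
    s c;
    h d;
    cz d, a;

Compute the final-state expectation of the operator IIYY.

The expectation value of IIYY is 0.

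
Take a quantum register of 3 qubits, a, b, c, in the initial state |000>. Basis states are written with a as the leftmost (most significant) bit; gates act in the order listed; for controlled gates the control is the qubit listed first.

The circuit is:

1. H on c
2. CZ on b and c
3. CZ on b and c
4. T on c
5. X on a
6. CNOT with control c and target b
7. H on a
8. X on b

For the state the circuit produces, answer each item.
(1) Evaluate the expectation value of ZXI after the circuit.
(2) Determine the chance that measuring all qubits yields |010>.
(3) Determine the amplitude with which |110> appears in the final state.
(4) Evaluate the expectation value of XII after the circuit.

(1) In the final state, ZXI has expectation 0. Key observation: the block from step 2 through step 3 cancels to the identity and can be dropped.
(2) The probability of measuring |010> is 1/4.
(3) The amplitude on |110> is -1/2.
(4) The expectation value of XII is -1.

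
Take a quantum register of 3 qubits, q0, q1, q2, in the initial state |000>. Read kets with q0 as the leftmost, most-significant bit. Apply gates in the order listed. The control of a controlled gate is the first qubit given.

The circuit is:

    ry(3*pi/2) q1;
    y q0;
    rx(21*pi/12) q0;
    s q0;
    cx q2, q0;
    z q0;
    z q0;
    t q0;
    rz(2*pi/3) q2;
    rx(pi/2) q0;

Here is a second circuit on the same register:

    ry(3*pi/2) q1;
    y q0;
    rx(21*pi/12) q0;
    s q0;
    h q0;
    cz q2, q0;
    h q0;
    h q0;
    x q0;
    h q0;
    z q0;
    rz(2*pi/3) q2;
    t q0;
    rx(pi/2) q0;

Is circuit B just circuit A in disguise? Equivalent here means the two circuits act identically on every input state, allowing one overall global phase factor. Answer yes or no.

Yes: on every input state the two circuits agree up to one overall phase factor.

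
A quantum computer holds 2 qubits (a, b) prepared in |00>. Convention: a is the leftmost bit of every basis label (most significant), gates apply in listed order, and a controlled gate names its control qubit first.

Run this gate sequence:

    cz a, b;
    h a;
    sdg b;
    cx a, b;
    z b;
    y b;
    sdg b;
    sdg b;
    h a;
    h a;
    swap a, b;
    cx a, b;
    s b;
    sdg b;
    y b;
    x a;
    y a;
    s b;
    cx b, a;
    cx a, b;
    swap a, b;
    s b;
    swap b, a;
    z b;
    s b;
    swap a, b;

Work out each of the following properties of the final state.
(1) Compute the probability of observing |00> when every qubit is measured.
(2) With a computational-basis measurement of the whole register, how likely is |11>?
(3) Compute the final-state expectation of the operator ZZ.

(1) The probability of measuring |00> is 1/2. Key observation: gates 13-14 undo each other exactly, leaving only the rest of the circuit to track.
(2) Outcome |11> occurs with probability 1/2.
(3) In the final state, ZZ has expectation 1.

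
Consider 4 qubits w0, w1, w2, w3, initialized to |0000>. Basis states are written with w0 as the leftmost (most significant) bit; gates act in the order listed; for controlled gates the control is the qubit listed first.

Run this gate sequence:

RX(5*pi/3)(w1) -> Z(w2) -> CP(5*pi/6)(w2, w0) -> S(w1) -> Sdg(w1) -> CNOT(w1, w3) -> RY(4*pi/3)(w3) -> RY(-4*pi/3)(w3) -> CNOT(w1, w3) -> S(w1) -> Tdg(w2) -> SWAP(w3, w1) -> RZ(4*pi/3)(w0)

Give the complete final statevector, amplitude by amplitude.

The resulting statevector has amplitude sqrt(3)*exp(I*pi/3)/2 on |0000>, -exp(I*pi/3)/2 on |0001>, and 0 on every other basis state. Key observation: steps 5-10 multiply out to the identity, so the circuit reduces to the remaining gates.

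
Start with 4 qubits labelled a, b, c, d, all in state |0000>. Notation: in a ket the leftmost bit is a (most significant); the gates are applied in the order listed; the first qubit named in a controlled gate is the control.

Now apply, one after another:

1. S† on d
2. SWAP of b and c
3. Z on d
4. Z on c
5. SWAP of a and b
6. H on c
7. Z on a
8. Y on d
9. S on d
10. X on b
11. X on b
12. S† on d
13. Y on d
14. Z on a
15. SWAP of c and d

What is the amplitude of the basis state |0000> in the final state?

The final state's coefficient on |0000> equals sqrt(2)/2. Key observation: steps 7-14 multiply out to the identity, so the circuit reduces to the remaining gates.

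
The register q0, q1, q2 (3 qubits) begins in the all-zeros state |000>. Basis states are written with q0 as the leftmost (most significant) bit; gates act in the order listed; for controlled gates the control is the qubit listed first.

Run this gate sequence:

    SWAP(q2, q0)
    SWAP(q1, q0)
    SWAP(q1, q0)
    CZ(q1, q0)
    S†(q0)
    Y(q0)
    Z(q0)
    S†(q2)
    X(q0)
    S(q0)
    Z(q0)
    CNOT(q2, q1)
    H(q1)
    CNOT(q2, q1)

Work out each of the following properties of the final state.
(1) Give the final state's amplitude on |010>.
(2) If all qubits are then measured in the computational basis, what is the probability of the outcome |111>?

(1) The amplitude on |010> is -sqrt(2)*I/2. Key observation: steps 2-3 multiply out to the identity, so the circuit reduces to the remaining gates.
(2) The probability of measuring |111> is 0.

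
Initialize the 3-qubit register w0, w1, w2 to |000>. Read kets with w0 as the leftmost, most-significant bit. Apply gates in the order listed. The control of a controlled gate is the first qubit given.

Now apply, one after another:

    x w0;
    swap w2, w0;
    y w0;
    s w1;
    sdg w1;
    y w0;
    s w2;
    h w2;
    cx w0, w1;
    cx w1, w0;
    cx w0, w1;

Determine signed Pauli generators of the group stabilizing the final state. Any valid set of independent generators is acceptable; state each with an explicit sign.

The final state is stabilized by the group generated by -IIX, +ZII, +IZI; other independent generating sets are equally valid. Key observation: gates 3-6 undo each other exactly, leaving only the rest of the circuit to track.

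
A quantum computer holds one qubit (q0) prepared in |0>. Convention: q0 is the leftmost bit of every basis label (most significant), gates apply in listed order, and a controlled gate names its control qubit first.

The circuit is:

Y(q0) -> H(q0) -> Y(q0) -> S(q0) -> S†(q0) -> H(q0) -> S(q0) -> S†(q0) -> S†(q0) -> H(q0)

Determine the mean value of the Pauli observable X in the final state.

The observable X averages to 1.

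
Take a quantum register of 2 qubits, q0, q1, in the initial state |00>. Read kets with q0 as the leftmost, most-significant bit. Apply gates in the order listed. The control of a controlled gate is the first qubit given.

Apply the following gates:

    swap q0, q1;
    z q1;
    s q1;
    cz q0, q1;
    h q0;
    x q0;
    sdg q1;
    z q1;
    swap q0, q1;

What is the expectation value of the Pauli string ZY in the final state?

In the final state, ZY has expectation 0.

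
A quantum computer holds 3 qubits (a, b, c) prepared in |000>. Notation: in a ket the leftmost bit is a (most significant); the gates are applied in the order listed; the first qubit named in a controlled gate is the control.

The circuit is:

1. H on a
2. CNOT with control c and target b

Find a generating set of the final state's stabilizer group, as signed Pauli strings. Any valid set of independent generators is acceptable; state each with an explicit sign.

The final state is stabilized by the group generated by +XII, +IZI, +IIZ; other independent generating sets are equally valid.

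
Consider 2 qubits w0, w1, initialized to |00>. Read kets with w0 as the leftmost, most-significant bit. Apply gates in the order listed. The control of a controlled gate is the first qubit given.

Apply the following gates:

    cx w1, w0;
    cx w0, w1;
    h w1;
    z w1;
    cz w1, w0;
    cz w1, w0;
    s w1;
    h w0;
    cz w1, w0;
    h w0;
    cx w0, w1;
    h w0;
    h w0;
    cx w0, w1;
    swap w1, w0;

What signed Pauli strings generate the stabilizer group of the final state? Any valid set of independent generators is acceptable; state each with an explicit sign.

The final state is stabilized by the group generated by -XY, +ZZ; other independent generating sets are equally valid. Key observation: steps 11-14 multiply out to the identity, so the circuit reduces to the remaining gates.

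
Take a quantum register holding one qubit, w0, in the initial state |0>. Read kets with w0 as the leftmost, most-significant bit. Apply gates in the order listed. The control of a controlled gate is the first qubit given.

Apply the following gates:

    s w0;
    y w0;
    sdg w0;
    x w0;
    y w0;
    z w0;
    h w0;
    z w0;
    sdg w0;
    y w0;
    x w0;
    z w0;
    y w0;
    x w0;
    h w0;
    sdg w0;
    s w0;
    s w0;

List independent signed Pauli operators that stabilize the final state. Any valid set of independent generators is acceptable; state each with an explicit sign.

The stabilizer group can be generated by +X, among other valid generating sets.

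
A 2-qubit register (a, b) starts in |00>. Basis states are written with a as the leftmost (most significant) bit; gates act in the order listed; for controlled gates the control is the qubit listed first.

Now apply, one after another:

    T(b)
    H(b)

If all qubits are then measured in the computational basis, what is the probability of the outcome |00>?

Outcome |00> occurs with probability 1/2.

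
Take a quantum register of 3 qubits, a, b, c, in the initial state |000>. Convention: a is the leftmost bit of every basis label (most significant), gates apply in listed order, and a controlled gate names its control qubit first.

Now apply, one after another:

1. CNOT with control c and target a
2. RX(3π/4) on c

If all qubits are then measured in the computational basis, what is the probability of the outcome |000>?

Outcome |000> occurs with probability 1/2 - sqrt(2)/4.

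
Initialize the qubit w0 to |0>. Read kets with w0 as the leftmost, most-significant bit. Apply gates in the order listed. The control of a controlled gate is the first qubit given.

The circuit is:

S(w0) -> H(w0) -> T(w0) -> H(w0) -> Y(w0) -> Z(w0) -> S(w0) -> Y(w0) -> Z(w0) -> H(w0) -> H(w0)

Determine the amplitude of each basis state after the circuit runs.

The resulting statevector has amplitude -I/2 - exp(3*I*pi/4)/2 on |0>, -1/2 + exp(I*pi/4)/2 on |1>.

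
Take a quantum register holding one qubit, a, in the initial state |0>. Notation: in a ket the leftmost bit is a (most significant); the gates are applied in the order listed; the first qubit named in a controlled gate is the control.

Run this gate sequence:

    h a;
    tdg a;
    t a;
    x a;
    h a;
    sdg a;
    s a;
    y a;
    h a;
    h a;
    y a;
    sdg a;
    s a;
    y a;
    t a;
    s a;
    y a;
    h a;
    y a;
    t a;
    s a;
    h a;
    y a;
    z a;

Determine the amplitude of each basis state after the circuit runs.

The resulting statevector has amplitude -exp(3*I*pi/4)/2 + I/2 on |0>, -I/2 - exp(3*I*pi/4)/2 on |1>.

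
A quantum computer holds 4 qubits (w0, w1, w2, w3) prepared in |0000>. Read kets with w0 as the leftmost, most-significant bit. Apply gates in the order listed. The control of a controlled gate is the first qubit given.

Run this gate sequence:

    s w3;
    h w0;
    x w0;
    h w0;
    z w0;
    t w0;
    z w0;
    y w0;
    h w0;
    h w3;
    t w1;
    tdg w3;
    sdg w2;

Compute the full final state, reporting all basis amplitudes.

The resulting statevector has amplitude I/2 on |0000>, exp(I*pi/4)/2 on |0001>, -I/2 on |1000>, -exp(I*pi/4)/2 on |1001>, and 0 on every other basis state. Key observation: gates 2-5 undo each other exactly, leaving only the rest of the circuit to track.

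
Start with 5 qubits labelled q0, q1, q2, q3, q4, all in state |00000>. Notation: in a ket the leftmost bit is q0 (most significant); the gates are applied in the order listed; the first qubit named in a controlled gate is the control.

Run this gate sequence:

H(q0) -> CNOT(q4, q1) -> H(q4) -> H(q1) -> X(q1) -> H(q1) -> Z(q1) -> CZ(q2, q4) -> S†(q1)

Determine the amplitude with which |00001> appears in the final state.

The final state's coefficient on |00001> equals 1/2. Key observation: the block from step 4 through step 7 cancels to the identity and can be dropped.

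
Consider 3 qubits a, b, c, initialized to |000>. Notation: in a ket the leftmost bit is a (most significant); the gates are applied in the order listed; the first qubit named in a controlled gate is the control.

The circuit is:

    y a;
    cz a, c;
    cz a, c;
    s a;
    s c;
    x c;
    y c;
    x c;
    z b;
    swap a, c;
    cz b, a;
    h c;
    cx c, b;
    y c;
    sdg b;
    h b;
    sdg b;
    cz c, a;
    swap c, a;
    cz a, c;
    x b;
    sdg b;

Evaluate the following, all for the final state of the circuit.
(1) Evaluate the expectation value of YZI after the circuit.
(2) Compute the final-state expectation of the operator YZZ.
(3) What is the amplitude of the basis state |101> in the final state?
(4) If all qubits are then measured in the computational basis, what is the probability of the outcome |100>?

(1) In the final state, YZI has expectation -1. Key observation: steps 2-3 multiply out to the identity, so the circuit reduces to the remaining gates.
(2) In the final state, YZZ has expectation 1.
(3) The final state's coefficient on |101> equals I/2.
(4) The probability of measuring |100> is 0.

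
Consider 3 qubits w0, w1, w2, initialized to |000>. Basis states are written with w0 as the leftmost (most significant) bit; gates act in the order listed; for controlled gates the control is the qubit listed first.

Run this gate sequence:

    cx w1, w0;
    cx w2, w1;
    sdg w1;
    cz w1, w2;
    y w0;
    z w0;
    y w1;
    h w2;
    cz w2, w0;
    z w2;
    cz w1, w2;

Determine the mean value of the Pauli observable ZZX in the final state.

The observable ZZX averages to -1.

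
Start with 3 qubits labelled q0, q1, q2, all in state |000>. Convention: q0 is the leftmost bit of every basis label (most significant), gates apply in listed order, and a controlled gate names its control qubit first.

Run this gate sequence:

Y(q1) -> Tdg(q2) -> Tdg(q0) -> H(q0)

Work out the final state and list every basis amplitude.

The final amplitudes are sqrt(2)*I/2 on |010>, sqrt(2)*I/2 on |110>, and 0 on every other basis state.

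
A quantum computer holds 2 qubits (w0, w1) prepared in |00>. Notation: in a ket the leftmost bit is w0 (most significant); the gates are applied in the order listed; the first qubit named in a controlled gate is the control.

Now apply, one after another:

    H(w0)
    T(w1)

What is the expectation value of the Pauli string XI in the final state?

The observable XI averages to 1.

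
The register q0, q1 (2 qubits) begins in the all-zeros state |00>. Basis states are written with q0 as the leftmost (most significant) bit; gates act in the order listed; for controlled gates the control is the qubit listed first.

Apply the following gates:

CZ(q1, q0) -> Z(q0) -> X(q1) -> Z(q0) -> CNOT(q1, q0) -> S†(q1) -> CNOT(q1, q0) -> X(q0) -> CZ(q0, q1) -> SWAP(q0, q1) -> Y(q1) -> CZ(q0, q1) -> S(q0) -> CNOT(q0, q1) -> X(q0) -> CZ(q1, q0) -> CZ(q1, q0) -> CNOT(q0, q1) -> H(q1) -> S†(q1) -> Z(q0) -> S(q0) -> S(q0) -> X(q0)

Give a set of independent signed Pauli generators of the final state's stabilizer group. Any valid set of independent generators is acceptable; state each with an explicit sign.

The stabilizer group can be generated by +IY, -ZI, among other valid generating sets.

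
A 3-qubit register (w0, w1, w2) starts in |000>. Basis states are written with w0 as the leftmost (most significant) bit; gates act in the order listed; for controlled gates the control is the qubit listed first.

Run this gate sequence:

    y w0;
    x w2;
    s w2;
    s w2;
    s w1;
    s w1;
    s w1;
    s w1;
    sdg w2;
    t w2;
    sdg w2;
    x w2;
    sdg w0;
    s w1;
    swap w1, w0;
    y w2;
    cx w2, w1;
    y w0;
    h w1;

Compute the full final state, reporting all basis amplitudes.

The final amplitudes are -sqrt(2)*exp(I*pi/4)/2 on |101>, -sqrt(2)*exp(I*pi/4)/2 on |111>, and 0 on every other basis state.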